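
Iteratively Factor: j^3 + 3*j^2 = (j)*(j^2 + 3*j) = j*(j + 3)*(j)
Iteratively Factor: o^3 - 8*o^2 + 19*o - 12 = (o - 4)*(o^2 - 4*o + 3) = (o - 4)*(o - 3)*(o - 1)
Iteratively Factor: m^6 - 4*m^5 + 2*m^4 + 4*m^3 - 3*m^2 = (m - 1)*(m^5 - 3*m^4 - m^3 + 3*m^2) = m*(m - 1)*(m^4 - 3*m^3 - m^2 + 3*m) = m*(m - 1)^2*(m^3 - 2*m^2 - 3*m) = m^2*(m - 1)^2*(m^2 - 2*m - 3) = m^2*(m - 3)*(m - 1)^2*(m + 1)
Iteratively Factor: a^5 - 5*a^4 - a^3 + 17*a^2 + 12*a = (a + 1)*(a^4 - 6*a^3 + 5*a^2 + 12*a) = (a + 1)^2*(a^3 - 7*a^2 + 12*a) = (a - 4)*(a + 1)^2*(a^2 - 3*a) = (a - 4)*(a - 3)*(a + 1)^2*(a)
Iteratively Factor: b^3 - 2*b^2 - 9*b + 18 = (b + 3)*(b^2 - 5*b + 6) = (b - 2)*(b + 3)*(b - 3)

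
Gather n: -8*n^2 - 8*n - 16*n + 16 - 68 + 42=-8*n^2 - 24*n - 10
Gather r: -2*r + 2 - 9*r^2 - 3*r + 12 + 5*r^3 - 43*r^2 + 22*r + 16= 5*r^3 - 52*r^2 + 17*r + 30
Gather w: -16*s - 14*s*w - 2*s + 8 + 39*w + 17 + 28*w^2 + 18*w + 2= -18*s + 28*w^2 + w*(57 - 14*s) + 27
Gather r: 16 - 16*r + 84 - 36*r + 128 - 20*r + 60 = 288 - 72*r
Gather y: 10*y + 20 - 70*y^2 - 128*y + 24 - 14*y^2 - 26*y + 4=-84*y^2 - 144*y + 48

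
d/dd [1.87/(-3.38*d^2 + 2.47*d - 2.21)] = (12.6412*d - 4.6189)/(3.38*d^2 - 2.47*d + 2.21)^2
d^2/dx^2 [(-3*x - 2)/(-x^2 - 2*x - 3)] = 2*(4*(x + 1)^2*(3*x + 2) - (9*x + 8)*(x^2 + 2*x + 3))/(x^2 + 2*x + 3)^3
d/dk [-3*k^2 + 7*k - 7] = 7 - 6*k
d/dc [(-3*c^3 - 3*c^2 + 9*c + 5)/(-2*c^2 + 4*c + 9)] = (6*c^4 - 24*c^3 - 75*c^2 - 34*c + 61)/(4*c^4 - 16*c^3 - 20*c^2 + 72*c + 81)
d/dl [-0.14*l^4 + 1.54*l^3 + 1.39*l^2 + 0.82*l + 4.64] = -0.56*l^3 + 4.62*l^2 + 2.78*l + 0.82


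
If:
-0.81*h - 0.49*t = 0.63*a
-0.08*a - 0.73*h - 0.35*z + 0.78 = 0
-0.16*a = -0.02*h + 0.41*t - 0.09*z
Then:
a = 0.841279153642703*z - 2.56486655446021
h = 1.34957441692715 - 0.571647030536187*z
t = 1.06675643183458 - 0.136677085837942*z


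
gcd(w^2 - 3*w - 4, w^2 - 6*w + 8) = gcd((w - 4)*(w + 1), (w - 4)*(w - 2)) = w - 4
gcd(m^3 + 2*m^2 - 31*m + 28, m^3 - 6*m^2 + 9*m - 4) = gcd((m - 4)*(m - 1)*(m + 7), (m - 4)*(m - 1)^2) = m^2 - 5*m + 4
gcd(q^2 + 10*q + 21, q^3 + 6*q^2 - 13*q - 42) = q + 7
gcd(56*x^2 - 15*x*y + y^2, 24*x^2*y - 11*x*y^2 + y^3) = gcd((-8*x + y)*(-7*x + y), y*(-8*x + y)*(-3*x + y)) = 8*x - y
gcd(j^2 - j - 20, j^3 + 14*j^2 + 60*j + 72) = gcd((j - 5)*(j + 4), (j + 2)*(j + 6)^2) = 1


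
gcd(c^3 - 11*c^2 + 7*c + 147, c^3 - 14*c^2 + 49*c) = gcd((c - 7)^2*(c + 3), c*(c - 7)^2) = c^2 - 14*c + 49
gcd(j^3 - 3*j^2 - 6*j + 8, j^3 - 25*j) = 1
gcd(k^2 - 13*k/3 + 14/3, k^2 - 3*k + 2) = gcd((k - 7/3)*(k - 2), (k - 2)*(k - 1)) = k - 2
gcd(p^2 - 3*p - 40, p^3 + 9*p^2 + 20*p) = p + 5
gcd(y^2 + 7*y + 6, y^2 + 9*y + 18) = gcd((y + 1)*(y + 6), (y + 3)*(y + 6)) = y + 6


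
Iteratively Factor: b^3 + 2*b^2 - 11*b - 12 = (b + 1)*(b^2 + b - 12) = (b - 3)*(b + 1)*(b + 4)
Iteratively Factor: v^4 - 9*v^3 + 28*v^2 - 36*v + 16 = (v - 4)*(v^3 - 5*v^2 + 8*v - 4) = (v - 4)*(v - 2)*(v^2 - 3*v + 2) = (v - 4)*(v - 2)*(v - 1)*(v - 2)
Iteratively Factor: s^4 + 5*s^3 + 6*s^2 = (s)*(s^3 + 5*s^2 + 6*s) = s*(s + 2)*(s^2 + 3*s) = s^2*(s + 2)*(s + 3)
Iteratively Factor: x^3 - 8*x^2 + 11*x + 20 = (x + 1)*(x^2 - 9*x + 20) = (x - 5)*(x + 1)*(x - 4)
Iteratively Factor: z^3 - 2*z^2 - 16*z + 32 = (z - 4)*(z^2 + 2*z - 8) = (z - 4)*(z + 4)*(z - 2)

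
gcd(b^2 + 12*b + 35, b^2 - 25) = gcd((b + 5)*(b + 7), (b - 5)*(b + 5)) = b + 5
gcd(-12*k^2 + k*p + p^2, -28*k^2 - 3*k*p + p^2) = 4*k + p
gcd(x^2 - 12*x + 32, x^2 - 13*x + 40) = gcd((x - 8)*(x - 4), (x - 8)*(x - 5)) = x - 8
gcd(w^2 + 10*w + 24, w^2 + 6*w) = w + 6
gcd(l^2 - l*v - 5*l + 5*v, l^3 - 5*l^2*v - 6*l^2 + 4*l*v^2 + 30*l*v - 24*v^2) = -l + v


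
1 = 1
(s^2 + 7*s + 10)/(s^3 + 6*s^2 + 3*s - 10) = 1/(s - 1)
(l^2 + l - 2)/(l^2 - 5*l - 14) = (l - 1)/(l - 7)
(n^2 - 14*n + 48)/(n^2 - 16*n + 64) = (n - 6)/(n - 8)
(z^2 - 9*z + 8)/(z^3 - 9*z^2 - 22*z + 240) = (z - 1)/(z^2 - z - 30)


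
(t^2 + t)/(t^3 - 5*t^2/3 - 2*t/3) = 3*(t + 1)/(3*t^2 - 5*t - 2)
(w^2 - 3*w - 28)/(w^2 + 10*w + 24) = (w - 7)/(w + 6)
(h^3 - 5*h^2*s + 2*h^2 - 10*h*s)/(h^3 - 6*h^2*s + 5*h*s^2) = (-h - 2)/(-h + s)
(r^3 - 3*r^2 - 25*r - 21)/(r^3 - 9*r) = (r^2 - 6*r - 7)/(r*(r - 3))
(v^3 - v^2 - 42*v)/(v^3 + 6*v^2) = (v - 7)/v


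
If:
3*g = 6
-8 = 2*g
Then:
No Solution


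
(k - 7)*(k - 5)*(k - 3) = k^3 - 15*k^2 + 71*k - 105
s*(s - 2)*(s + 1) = s^3 - s^2 - 2*s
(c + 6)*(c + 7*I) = c^2 + 6*c + 7*I*c + 42*I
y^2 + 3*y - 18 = (y - 3)*(y + 6)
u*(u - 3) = u^2 - 3*u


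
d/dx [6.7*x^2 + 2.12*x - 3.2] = 13.4*x + 2.12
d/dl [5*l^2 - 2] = 10*l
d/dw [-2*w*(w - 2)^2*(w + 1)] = -8*w^3 + 18*w^2 - 8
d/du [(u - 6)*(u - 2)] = 2*u - 8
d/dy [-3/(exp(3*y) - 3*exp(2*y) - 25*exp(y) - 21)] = (9*exp(2*y) - 18*exp(y) - 75)*exp(y)/(-exp(3*y) + 3*exp(2*y) + 25*exp(y) + 21)^2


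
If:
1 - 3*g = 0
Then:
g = 1/3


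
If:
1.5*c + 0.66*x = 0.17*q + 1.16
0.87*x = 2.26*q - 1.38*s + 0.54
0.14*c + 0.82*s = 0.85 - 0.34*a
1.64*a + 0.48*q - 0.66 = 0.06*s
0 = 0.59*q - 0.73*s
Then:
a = 0.07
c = -0.09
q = 1.27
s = 1.02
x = 2.29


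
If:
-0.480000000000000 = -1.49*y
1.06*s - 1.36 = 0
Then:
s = 1.28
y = 0.32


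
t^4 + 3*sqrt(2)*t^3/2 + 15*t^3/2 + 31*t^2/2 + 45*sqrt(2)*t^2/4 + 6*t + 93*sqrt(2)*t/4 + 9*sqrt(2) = (t + 1/2)*(t + 3)*(t + 4)*(t + 3*sqrt(2)/2)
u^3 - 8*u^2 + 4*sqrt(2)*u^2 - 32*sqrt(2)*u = u*(u - 8)*(u + 4*sqrt(2))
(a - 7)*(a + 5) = a^2 - 2*a - 35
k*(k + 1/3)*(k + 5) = k^3 + 16*k^2/3 + 5*k/3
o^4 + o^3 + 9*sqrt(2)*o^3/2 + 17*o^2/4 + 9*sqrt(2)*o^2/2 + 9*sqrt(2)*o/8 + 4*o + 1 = (o + 1/2)^2*(o + sqrt(2)/2)*(o + 4*sqrt(2))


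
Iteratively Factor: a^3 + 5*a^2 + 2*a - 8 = (a + 2)*(a^2 + 3*a - 4) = (a - 1)*(a + 2)*(a + 4)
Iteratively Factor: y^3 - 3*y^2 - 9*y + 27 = (y + 3)*(y^2 - 6*y + 9) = (y - 3)*(y + 3)*(y - 3)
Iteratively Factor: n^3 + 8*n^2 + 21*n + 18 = (n + 2)*(n^2 + 6*n + 9) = (n + 2)*(n + 3)*(n + 3)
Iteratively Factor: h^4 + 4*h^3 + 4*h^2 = (h + 2)*(h^3 + 2*h^2) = (h + 2)^2*(h^2) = h*(h + 2)^2*(h)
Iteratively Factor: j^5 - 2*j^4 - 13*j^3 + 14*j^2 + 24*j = (j - 4)*(j^4 + 2*j^3 - 5*j^2 - 6*j) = (j - 4)*(j + 1)*(j^3 + j^2 - 6*j) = (j - 4)*(j - 2)*(j + 1)*(j^2 + 3*j) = (j - 4)*(j - 2)*(j + 1)*(j + 3)*(j)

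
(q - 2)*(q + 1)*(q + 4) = q^3 + 3*q^2 - 6*q - 8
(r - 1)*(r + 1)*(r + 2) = r^3 + 2*r^2 - r - 2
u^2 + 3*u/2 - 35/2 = (u - 7/2)*(u + 5)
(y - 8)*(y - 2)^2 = y^3 - 12*y^2 + 36*y - 32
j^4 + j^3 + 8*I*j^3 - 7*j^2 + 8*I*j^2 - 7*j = j*(j + 1)*(j + I)*(j + 7*I)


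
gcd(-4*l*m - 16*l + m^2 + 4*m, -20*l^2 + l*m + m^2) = 4*l - m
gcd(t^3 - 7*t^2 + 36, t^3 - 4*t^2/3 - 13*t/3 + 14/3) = t + 2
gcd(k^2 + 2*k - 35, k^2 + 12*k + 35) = k + 7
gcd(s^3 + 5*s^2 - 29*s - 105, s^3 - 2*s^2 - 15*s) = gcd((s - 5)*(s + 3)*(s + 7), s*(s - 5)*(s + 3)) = s^2 - 2*s - 15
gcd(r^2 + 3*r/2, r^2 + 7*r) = r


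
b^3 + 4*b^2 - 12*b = b*(b - 2)*(b + 6)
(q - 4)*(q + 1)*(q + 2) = q^3 - q^2 - 10*q - 8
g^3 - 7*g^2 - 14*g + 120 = (g - 6)*(g - 5)*(g + 4)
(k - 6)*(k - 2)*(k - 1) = k^3 - 9*k^2 + 20*k - 12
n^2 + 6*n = n*(n + 6)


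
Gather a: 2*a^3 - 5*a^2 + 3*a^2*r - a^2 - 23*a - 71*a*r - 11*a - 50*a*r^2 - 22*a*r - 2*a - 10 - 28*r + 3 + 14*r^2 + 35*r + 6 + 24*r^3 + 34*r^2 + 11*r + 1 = 2*a^3 + a^2*(3*r - 6) + a*(-50*r^2 - 93*r - 36) + 24*r^3 + 48*r^2 + 18*r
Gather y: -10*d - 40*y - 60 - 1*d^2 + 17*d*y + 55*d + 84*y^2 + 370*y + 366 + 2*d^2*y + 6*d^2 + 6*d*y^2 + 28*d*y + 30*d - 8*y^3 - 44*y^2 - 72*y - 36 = 5*d^2 + 75*d - 8*y^3 + y^2*(6*d + 40) + y*(2*d^2 + 45*d + 258) + 270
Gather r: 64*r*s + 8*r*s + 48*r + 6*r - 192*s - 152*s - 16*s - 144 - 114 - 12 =r*(72*s + 54) - 360*s - 270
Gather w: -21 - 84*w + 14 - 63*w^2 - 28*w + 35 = -63*w^2 - 112*w + 28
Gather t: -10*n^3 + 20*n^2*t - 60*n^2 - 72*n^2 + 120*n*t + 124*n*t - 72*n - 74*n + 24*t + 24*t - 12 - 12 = -10*n^3 - 132*n^2 - 146*n + t*(20*n^2 + 244*n + 48) - 24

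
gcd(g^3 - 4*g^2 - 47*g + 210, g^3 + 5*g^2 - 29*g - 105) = g^2 + 2*g - 35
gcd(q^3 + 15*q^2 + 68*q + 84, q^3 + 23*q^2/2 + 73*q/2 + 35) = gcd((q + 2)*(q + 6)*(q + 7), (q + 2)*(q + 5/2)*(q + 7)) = q^2 + 9*q + 14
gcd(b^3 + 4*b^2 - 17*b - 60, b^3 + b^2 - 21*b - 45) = b + 3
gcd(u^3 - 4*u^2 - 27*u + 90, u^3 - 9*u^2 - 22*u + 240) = u^2 - u - 30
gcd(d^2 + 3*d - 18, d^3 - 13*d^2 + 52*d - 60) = 1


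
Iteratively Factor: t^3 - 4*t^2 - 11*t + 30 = (t + 3)*(t^2 - 7*t + 10) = (t - 5)*(t + 3)*(t - 2)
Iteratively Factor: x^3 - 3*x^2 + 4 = (x + 1)*(x^2 - 4*x + 4) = (x - 2)*(x + 1)*(x - 2)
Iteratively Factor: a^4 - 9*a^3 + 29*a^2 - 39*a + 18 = (a - 3)*(a^3 - 6*a^2 + 11*a - 6) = (a - 3)^2*(a^2 - 3*a + 2) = (a - 3)^2*(a - 2)*(a - 1)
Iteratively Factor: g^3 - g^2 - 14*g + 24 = (g - 2)*(g^2 + g - 12) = (g - 2)*(g + 4)*(g - 3)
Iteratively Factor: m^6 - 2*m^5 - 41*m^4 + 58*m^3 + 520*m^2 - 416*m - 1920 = (m - 3)*(m^5 + m^4 - 38*m^3 - 56*m^2 + 352*m + 640) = (m - 3)*(m + 4)*(m^4 - 3*m^3 - 26*m^2 + 48*m + 160) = (m - 3)*(m + 2)*(m + 4)*(m^3 - 5*m^2 - 16*m + 80) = (m - 3)*(m + 2)*(m + 4)^2*(m^2 - 9*m + 20) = (m - 5)*(m - 3)*(m + 2)*(m + 4)^2*(m - 4)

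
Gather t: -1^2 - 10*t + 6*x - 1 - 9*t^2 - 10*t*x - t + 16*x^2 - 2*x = -9*t^2 + t*(-10*x - 11) + 16*x^2 + 4*x - 2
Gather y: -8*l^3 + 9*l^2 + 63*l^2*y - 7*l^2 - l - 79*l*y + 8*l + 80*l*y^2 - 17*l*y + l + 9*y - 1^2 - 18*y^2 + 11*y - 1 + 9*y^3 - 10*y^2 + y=-8*l^3 + 2*l^2 + 8*l + 9*y^3 + y^2*(80*l - 28) + y*(63*l^2 - 96*l + 21) - 2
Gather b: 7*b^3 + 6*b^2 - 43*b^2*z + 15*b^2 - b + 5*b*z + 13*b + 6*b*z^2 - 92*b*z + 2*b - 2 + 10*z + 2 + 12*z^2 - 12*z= 7*b^3 + b^2*(21 - 43*z) + b*(6*z^2 - 87*z + 14) + 12*z^2 - 2*z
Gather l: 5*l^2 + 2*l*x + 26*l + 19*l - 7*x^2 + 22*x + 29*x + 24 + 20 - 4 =5*l^2 + l*(2*x + 45) - 7*x^2 + 51*x + 40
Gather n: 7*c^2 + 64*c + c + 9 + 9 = 7*c^2 + 65*c + 18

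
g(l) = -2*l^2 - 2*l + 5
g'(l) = -4*l - 2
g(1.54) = -2.82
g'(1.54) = -8.16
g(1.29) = -0.91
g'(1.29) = -7.16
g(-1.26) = 4.34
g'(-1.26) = 3.04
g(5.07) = -56.55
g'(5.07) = -22.28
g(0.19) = 4.55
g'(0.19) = -2.76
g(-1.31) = 4.19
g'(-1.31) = 3.24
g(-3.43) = -11.67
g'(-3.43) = 11.72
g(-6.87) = -75.65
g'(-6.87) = 25.48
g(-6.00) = -55.00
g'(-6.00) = 22.00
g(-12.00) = -259.00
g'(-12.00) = 46.00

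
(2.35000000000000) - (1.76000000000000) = 0.590000000000000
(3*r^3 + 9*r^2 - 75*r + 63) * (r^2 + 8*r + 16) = 3*r^5 + 33*r^4 + 45*r^3 - 393*r^2 - 696*r + 1008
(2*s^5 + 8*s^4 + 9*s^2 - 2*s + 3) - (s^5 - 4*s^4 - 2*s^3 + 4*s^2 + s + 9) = s^5 + 12*s^4 + 2*s^3 + 5*s^2 - 3*s - 6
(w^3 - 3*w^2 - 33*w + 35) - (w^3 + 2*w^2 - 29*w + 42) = -5*w^2 - 4*w - 7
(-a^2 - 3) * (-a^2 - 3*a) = a^4 + 3*a^3 + 3*a^2 + 9*a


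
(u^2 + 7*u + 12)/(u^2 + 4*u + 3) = (u + 4)/(u + 1)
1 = 1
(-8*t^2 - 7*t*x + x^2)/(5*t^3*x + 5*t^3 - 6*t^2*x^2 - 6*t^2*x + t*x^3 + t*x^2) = (-8*t^2 - 7*t*x + x^2)/(t*(5*t^2*x + 5*t^2 - 6*t*x^2 - 6*t*x + x^3 + x^2))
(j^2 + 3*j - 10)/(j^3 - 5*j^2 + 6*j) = (j + 5)/(j*(j - 3))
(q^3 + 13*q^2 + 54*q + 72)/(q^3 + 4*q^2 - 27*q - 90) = (q + 4)/(q - 5)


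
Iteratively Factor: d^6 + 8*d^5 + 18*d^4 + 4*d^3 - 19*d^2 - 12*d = (d)*(d^5 + 8*d^4 + 18*d^3 + 4*d^2 - 19*d - 12) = d*(d - 1)*(d^4 + 9*d^3 + 27*d^2 + 31*d + 12) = d*(d - 1)*(d + 4)*(d^3 + 5*d^2 + 7*d + 3) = d*(d - 1)*(d + 1)*(d + 4)*(d^2 + 4*d + 3) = d*(d - 1)*(d + 1)^2*(d + 4)*(d + 3)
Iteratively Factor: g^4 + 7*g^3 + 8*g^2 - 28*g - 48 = (g + 4)*(g^3 + 3*g^2 - 4*g - 12) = (g + 2)*(g + 4)*(g^2 + g - 6) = (g + 2)*(g + 3)*(g + 4)*(g - 2)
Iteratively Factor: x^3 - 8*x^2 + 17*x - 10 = (x - 5)*(x^2 - 3*x + 2) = (x - 5)*(x - 1)*(x - 2)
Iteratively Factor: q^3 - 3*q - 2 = (q + 1)*(q^2 - q - 2) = (q - 2)*(q + 1)*(q + 1)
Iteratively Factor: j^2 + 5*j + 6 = (j + 2)*(j + 3)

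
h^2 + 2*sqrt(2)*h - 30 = (h - 3*sqrt(2))*(h + 5*sqrt(2))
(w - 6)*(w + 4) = w^2 - 2*w - 24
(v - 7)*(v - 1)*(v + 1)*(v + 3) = v^4 - 4*v^3 - 22*v^2 + 4*v + 21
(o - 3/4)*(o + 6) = o^2 + 21*o/4 - 9/2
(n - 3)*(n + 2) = n^2 - n - 6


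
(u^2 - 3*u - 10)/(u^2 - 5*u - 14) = (u - 5)/(u - 7)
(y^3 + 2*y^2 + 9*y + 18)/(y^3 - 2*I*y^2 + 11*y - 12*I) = (y^2 + y*(2 - 3*I) - 6*I)/(y^2 - 5*I*y - 4)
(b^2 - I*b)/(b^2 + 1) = b/(b + I)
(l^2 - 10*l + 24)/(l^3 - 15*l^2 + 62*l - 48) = (l - 4)/(l^2 - 9*l + 8)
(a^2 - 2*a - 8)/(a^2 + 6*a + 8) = (a - 4)/(a + 4)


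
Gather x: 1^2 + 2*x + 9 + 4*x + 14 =6*x + 24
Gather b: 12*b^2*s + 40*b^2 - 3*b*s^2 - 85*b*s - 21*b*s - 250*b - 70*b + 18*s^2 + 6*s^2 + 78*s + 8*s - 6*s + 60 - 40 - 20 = b^2*(12*s + 40) + b*(-3*s^2 - 106*s - 320) + 24*s^2 + 80*s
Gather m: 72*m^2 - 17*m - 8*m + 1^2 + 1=72*m^2 - 25*m + 2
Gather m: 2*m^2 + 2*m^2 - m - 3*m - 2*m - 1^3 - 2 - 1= 4*m^2 - 6*m - 4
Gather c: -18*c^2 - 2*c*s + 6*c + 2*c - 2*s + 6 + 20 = -18*c^2 + c*(8 - 2*s) - 2*s + 26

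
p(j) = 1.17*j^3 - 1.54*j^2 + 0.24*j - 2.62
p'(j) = 3.51*j^2 - 3.08*j + 0.24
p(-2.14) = -21.65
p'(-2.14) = 22.91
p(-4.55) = -145.80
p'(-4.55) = 86.92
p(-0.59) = -3.54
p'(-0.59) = 3.28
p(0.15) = -2.61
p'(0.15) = -0.14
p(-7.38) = -558.54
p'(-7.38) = 214.14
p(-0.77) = -4.25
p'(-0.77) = 4.69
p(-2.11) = -20.97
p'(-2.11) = 22.37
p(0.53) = -2.75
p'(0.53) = -0.41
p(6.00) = 196.10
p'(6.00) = 108.12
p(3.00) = 15.83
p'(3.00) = 22.59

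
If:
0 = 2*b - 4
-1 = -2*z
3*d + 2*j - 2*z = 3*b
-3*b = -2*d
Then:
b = 2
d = 3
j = -1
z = 1/2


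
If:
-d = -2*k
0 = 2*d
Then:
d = 0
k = 0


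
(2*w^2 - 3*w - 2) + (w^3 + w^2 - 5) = w^3 + 3*w^2 - 3*w - 7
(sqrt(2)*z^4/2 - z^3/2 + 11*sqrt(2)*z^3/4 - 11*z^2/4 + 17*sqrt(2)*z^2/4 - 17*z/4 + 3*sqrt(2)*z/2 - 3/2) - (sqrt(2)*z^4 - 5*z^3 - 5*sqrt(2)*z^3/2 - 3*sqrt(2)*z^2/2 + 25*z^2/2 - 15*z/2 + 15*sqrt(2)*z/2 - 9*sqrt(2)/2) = -sqrt(2)*z^4/2 + 9*z^3/2 + 21*sqrt(2)*z^3/4 - 61*z^2/4 + 23*sqrt(2)*z^2/4 - 6*sqrt(2)*z + 13*z/4 - 3/2 + 9*sqrt(2)/2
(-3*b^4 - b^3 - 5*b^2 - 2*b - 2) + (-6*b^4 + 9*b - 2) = -9*b^4 - b^3 - 5*b^2 + 7*b - 4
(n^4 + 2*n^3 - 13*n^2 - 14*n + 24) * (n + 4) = n^5 + 6*n^4 - 5*n^3 - 66*n^2 - 32*n + 96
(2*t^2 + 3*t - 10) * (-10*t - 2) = -20*t^3 - 34*t^2 + 94*t + 20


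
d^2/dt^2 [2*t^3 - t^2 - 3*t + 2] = 12*t - 2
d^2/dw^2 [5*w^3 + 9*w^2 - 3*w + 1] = 30*w + 18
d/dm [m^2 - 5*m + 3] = 2*m - 5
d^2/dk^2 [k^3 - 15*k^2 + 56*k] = 6*k - 30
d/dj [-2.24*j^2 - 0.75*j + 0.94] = -4.48*j - 0.75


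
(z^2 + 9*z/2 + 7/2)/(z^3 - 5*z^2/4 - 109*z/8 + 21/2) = 4*(z + 1)/(4*z^2 - 19*z + 12)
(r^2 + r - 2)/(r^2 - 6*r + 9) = (r^2 + r - 2)/(r^2 - 6*r + 9)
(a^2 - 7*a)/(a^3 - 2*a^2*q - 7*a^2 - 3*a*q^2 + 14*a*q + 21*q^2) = -a/(-a^2 + 2*a*q + 3*q^2)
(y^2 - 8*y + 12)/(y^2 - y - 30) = (y - 2)/(y + 5)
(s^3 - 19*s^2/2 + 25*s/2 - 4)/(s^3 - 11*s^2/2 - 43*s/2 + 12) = (s - 1)/(s + 3)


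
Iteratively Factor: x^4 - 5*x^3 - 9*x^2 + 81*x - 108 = (x - 3)*(x^3 - 2*x^2 - 15*x + 36) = (x - 3)^2*(x^2 + x - 12) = (x - 3)^3*(x + 4)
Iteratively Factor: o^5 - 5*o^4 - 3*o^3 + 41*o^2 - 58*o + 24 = (o - 2)*(o^4 - 3*o^3 - 9*o^2 + 23*o - 12) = (o - 2)*(o - 1)*(o^3 - 2*o^2 - 11*o + 12) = (o - 2)*(o - 1)^2*(o^2 - o - 12) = (o - 2)*(o - 1)^2*(o + 3)*(o - 4)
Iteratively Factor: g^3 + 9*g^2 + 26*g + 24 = (g + 2)*(g^2 + 7*g + 12) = (g + 2)*(g + 4)*(g + 3)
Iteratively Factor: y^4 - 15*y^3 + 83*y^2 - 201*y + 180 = (y - 3)*(y^3 - 12*y^2 + 47*y - 60) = (y - 4)*(y - 3)*(y^2 - 8*y + 15) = (y - 5)*(y - 4)*(y - 3)*(y - 3)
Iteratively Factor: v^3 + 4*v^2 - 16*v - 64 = (v + 4)*(v^2 - 16) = (v + 4)^2*(v - 4)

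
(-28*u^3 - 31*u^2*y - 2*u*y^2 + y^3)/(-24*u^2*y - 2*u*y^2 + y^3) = (-7*u^2 - 6*u*y + y^2)/(y*(-6*u + y))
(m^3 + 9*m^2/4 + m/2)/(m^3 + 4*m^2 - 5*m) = (4*m^2 + 9*m + 2)/(4*(m^2 + 4*m - 5))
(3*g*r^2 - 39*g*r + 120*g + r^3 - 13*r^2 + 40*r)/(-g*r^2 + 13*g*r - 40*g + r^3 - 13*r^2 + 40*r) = (3*g + r)/(-g + r)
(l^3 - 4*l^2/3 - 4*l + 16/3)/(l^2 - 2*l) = l + 2/3 - 8/(3*l)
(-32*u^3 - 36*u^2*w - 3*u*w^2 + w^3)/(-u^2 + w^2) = (32*u^2 + 4*u*w - w^2)/(u - w)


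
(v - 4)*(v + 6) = v^2 + 2*v - 24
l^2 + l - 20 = (l - 4)*(l + 5)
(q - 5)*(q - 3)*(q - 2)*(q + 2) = q^4 - 8*q^3 + 11*q^2 + 32*q - 60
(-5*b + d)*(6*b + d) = -30*b^2 + b*d + d^2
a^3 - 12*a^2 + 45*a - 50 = (a - 5)^2*(a - 2)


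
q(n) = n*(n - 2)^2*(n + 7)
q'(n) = n*(n - 2)^2 + n*(n + 7)*(2*n - 4) + (n - 2)^2*(n + 7) = 4*n^3 + 9*n^2 - 48*n + 28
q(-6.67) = -165.45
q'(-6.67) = -438.40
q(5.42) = 787.36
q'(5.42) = 669.11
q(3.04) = 33.01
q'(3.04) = 77.63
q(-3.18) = -325.95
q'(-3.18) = 143.02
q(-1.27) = -77.81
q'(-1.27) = 95.28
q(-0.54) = -22.51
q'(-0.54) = 55.91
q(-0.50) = -20.31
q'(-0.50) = 53.75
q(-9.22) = 2576.73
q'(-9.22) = -1899.47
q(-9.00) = 2178.00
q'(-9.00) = -1727.00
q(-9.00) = 2178.00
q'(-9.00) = -1727.00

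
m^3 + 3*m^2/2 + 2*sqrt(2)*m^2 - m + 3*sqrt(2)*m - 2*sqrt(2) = (m - 1/2)*(m + 2)*(m + 2*sqrt(2))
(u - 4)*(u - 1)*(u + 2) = u^3 - 3*u^2 - 6*u + 8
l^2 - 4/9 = (l - 2/3)*(l + 2/3)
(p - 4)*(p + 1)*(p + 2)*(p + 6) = p^4 + 5*p^3 - 16*p^2 - 68*p - 48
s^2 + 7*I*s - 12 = (s + 3*I)*(s + 4*I)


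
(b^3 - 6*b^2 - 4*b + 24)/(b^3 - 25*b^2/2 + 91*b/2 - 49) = 2*(b^2 - 4*b - 12)/(2*b^2 - 21*b + 49)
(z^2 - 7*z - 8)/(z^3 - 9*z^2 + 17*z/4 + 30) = 4*(z + 1)/(4*z^2 - 4*z - 15)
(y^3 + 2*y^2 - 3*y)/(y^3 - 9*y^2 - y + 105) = y*(y - 1)/(y^2 - 12*y + 35)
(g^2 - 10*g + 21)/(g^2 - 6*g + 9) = (g - 7)/(g - 3)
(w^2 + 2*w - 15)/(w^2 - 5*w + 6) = (w + 5)/(w - 2)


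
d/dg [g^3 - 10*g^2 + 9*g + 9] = 3*g^2 - 20*g + 9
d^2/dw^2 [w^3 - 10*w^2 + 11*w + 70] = 6*w - 20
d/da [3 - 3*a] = -3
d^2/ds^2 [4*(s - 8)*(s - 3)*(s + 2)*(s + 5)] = 48*s^2 - 96*s - 344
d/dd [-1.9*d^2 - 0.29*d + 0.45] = -3.8*d - 0.29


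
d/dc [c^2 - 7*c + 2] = 2*c - 7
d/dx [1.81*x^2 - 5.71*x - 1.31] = 3.62*x - 5.71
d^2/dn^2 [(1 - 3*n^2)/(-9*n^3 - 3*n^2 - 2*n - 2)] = 2*(243*n^6 - 648*n^4 - 612*n^3 - 135*n^2 + 36*n + 14)/(729*n^9 + 729*n^8 + 729*n^7 + 837*n^6 + 486*n^5 + 306*n^4 + 188*n^3 + 60*n^2 + 24*n + 8)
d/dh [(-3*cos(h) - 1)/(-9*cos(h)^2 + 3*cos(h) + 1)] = 9*(3*cos(h) + 2)*sin(h)*cos(h)/(9*sin(h)^2 + 3*cos(h) - 8)^2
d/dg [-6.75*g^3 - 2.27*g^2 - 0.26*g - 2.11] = -20.25*g^2 - 4.54*g - 0.26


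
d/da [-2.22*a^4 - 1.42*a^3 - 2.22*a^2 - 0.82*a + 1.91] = -8.88*a^3 - 4.26*a^2 - 4.44*a - 0.82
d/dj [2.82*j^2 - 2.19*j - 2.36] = 5.64*j - 2.19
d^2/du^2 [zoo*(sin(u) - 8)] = zoo*sin(u)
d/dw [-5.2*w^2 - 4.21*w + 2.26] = -10.4*w - 4.21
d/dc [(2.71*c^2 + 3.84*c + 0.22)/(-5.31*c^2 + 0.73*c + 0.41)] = (22.3687*c^2 + 4.5586*c + 1.4138)/(28.1961*c^4 - 7.7526*c^3 - 3.8213*c^2 + 0.5986*c + 0.1681)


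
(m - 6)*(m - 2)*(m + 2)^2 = m^4 - 4*m^3 - 16*m^2 + 16*m + 48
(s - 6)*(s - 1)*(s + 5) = s^3 - 2*s^2 - 29*s + 30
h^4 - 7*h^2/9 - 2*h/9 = h*(h - 1)*(h + 1/3)*(h + 2/3)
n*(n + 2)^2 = n^3 + 4*n^2 + 4*n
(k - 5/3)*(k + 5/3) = k^2 - 25/9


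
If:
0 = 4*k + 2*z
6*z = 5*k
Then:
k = 0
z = 0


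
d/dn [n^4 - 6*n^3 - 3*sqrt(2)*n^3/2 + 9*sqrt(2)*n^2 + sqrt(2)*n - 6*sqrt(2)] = 4*n^3 - 18*n^2 - 9*sqrt(2)*n^2/2 + 18*sqrt(2)*n + sqrt(2)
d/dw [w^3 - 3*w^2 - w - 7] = 3*w^2 - 6*w - 1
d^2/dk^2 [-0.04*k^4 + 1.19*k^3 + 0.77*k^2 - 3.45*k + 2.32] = -0.48*k^2 + 7.14*k + 1.54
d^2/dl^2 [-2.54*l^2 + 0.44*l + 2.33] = -5.08000000000000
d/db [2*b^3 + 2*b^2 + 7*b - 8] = 6*b^2 + 4*b + 7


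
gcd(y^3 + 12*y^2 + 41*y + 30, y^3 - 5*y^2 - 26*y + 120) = y + 5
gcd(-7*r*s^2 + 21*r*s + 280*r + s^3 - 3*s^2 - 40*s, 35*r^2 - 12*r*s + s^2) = 7*r - s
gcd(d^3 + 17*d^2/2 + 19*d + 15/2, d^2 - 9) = d + 3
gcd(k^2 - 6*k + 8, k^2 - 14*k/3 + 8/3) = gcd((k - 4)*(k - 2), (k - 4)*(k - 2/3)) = k - 4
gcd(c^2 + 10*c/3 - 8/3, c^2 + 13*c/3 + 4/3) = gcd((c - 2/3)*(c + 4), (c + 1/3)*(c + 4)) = c + 4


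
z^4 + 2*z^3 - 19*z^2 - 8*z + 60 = (z - 3)*(z - 2)*(z + 2)*(z + 5)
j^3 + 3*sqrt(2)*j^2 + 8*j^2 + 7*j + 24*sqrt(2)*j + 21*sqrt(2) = (j + 1)*(j + 7)*(j + 3*sqrt(2))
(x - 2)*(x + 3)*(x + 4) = x^3 + 5*x^2 - 2*x - 24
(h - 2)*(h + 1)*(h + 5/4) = h^3 + h^2/4 - 13*h/4 - 5/2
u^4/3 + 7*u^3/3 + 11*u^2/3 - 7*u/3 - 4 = (u/3 + 1)*(u - 1)*(u + 1)*(u + 4)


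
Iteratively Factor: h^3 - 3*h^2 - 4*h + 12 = (h - 2)*(h^2 - h - 6) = (h - 2)*(h + 2)*(h - 3)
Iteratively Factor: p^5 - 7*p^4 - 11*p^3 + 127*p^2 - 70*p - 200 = (p - 2)*(p^4 - 5*p^3 - 21*p^2 + 85*p + 100) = (p - 5)*(p - 2)*(p^3 - 21*p - 20) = (p - 5)*(p - 2)*(p + 1)*(p^2 - p - 20) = (p - 5)*(p - 2)*(p + 1)*(p + 4)*(p - 5)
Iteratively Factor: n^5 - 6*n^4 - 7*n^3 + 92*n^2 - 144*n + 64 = (n - 4)*(n^4 - 2*n^3 - 15*n^2 + 32*n - 16) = (n - 4)*(n - 1)*(n^3 - n^2 - 16*n + 16) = (n - 4)*(n - 1)*(n + 4)*(n^2 - 5*n + 4) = (n - 4)*(n - 1)^2*(n + 4)*(n - 4)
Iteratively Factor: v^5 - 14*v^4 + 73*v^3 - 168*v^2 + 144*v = (v - 3)*(v^4 - 11*v^3 + 40*v^2 - 48*v) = (v - 4)*(v - 3)*(v^3 - 7*v^2 + 12*v) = (v - 4)*(v - 3)^2*(v^2 - 4*v) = (v - 4)^2*(v - 3)^2*(v)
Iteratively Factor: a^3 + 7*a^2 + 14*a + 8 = (a + 1)*(a^2 + 6*a + 8) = (a + 1)*(a + 2)*(a + 4)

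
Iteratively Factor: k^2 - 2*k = (k)*(k - 2)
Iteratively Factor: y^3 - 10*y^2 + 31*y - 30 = (y - 5)*(y^2 - 5*y + 6) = (y - 5)*(y - 2)*(y - 3)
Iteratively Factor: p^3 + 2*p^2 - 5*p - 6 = (p + 3)*(p^2 - p - 2) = (p + 1)*(p + 3)*(p - 2)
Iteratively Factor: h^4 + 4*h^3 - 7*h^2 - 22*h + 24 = (h + 3)*(h^3 + h^2 - 10*h + 8) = (h - 1)*(h + 3)*(h^2 + 2*h - 8) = (h - 1)*(h + 3)*(h + 4)*(h - 2)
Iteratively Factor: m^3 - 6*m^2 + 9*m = (m - 3)*(m^2 - 3*m) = (m - 3)^2*(m)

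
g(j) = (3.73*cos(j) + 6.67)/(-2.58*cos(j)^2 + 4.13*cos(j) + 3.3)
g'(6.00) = 0.31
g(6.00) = 2.10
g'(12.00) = 0.45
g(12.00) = 1.98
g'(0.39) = -0.39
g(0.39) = 2.06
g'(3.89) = -19.43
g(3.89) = -3.54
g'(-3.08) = -0.21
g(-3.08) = -0.87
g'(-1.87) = -6.79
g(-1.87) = 3.00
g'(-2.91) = -0.91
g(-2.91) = -0.96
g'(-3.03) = -0.40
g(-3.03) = -0.88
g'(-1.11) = 0.08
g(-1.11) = 1.80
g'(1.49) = 0.94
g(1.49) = 1.93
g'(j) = (-5.16*sin(j)*cos(j) + 4.13*sin(j))*(3.73*cos(j) + 6.67)/(-2.58*cos(j)^2 + 4.13*cos(j) + 3.3)^2 - 3.73*sin(j)/(-2.58*cos(j)^2 + 4.13*cos(j) + 3.3) = (-9.6234*cos(j)^2 - 34.4172*cos(j) + 15.2381)*sin(j)/(6.6564*cos(j)^4 - 21.3108*cos(j)^3 + 0.0289000000000001*cos(j)^2 + 27.258*cos(j) + 10.89)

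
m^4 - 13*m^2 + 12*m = m*(m - 3)*(m - 1)*(m + 4)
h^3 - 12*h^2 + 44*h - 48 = (h - 6)*(h - 4)*(h - 2)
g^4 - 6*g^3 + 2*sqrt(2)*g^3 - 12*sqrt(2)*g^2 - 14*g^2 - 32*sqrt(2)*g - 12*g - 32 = (g - 8)*(g + 2)*(g + sqrt(2))^2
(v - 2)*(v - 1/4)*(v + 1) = v^3 - 5*v^2/4 - 7*v/4 + 1/2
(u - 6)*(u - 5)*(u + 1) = u^3 - 10*u^2 + 19*u + 30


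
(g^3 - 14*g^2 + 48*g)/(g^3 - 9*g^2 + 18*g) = (g - 8)/(g - 3)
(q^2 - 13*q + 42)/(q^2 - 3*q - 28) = (q - 6)/(q + 4)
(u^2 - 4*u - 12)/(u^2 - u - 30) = (u + 2)/(u + 5)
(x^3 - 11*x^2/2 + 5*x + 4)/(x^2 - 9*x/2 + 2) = (2*x^2 - 3*x - 2)/(2*x - 1)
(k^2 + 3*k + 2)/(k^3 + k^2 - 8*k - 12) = (k + 1)/(k^2 - k - 6)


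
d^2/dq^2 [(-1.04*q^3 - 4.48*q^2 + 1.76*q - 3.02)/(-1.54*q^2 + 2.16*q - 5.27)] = (-1.4210854715202e-14*q^4 + 14.280096*q^3 - 246.21048*q^2 + 198.731376*q + 187.937112)/(3.652264*q^6 - 15.367968*q^5 + 59.050068*q^4 - 115.258464*q^3 + 202.073934*q^2 - 179.968392*q + 146.363183)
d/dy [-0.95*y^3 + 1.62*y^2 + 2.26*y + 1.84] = -2.85*y^2 + 3.24*y + 2.26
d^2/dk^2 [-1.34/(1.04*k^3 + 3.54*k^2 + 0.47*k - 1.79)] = ((8.3616*k + 9.4872)*(1.04*k^3 + 3.54*k^2 + 0.47*k - 1.79) - 1.34*(3.12*k^2 + 7.08*k + 0.47)*(6.24*k^2 + 14.16*k + 0.94))/(1.04*k^3 + 3.54*k^2 + 0.47*k - 1.79)^3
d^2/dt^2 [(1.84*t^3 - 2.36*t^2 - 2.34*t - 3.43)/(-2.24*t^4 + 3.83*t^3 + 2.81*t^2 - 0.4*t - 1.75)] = (-18.464768*t^9 + 71.0492160000001*t^8 - 50.0774399999999*t^7 + 184.635112*t^6 - 634.4025*t^5 + 5.35163999999986*t^4 + 671.666332*t^3 + 219.735978*t^2 + 150.03723*t + 46.01065)/(11.239424*t^12 - 57.652224*t^11 + 56.27664*t^10 + 94.484545*t^9 - 64.844715*t^8 - 178.311669*t^7 + 15.637204*t^6 + 130.04907*t^5 + 44.599725*t^4 - 46.926125*t^3 - 24.976875*t^2 + 3.675*t + 5.359375)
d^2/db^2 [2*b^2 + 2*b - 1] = 4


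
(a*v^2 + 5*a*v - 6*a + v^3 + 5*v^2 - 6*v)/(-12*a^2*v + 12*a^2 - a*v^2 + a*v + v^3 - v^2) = (a*v + 6*a + v^2 + 6*v)/(-12*a^2 - a*v + v^2)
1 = 1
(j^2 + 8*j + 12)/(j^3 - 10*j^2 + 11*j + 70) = (j + 6)/(j^2 - 12*j + 35)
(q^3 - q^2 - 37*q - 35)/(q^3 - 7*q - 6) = (q^2 - 2*q - 35)/(q^2 - q - 6)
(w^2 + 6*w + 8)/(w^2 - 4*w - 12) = (w + 4)/(w - 6)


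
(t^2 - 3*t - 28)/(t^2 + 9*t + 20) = (t - 7)/(t + 5)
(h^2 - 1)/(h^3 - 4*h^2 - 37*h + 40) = (h + 1)/(h^2 - 3*h - 40)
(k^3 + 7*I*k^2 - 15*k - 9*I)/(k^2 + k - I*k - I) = (k^3 + 7*I*k^2 - 15*k - 9*I)/(k^2 + k - I*k - I)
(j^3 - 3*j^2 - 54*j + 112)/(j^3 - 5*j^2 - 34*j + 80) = (j + 7)/(j + 5)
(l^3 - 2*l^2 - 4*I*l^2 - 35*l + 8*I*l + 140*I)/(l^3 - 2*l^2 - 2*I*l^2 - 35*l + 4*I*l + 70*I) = (l - 4*I)/(l - 2*I)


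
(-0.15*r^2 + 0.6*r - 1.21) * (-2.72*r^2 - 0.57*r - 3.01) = 0.408*r^4 - 1.5465*r^3 + 3.4007*r^2 - 1.1163*r + 3.6421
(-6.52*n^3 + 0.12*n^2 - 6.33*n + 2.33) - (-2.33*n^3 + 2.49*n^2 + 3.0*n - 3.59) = -4.19*n^3 - 2.37*n^2 - 9.33*n + 5.92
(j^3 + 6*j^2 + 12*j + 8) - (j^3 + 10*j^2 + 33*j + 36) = -4*j^2 - 21*j - 28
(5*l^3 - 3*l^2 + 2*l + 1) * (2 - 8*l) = -40*l^4 + 34*l^3 - 22*l^2 - 4*l + 2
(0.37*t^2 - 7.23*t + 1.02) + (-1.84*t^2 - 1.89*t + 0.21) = -1.47*t^2 - 9.12*t + 1.23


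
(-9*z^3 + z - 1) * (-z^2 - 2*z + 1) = 9*z^5 + 18*z^4 - 10*z^3 - z^2 + 3*z - 1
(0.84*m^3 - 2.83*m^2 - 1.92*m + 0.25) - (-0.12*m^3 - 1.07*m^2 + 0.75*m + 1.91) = 0.96*m^3 - 1.76*m^2 - 2.67*m - 1.66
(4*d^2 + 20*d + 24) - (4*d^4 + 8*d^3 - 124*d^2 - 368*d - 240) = -4*d^4 - 8*d^3 + 128*d^2 + 388*d + 264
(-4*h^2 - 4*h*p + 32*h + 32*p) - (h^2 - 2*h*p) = -5*h^2 - 2*h*p + 32*h + 32*p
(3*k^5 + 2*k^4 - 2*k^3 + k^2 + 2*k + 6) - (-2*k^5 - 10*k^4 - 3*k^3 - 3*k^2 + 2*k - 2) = 5*k^5 + 12*k^4 + k^3 + 4*k^2 + 8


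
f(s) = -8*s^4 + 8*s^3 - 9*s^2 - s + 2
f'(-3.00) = 1133.00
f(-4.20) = -3234.62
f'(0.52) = -8.37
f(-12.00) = -180994.00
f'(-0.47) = 16.08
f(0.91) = -5.82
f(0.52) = -0.41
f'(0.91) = -21.62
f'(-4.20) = 2868.78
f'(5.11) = -3736.14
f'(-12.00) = 58967.00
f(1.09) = -10.72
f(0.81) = -3.91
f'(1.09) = -33.55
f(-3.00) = -940.00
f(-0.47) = -0.74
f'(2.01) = -200.08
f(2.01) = -101.99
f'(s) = -32*s^3 + 24*s^2 - 18*s - 1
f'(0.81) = -16.84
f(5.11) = -4625.39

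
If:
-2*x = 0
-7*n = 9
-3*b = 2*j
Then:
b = -2*j/3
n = -9/7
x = 0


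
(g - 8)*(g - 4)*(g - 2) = g^3 - 14*g^2 + 56*g - 64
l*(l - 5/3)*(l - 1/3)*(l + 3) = l^4 + l^3 - 49*l^2/9 + 5*l/3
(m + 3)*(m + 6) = m^2 + 9*m + 18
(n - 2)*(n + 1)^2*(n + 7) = n^4 + 7*n^3 - 3*n^2 - 23*n - 14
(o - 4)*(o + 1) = o^2 - 3*o - 4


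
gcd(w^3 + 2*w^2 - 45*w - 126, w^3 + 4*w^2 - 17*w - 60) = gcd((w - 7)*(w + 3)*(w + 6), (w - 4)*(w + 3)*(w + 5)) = w + 3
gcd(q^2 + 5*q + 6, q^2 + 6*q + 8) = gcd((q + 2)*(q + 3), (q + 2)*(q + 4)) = q + 2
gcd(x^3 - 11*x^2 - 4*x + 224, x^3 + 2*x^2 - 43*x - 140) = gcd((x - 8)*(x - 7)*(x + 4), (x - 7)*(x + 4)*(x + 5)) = x^2 - 3*x - 28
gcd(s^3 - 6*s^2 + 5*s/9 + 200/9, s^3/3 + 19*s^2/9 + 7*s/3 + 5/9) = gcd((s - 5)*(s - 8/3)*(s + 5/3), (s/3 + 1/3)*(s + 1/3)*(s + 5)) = 1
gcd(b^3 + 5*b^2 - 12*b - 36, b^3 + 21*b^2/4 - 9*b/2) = b + 6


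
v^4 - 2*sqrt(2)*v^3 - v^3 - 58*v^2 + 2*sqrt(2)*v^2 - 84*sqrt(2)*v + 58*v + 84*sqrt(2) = (v - 1)*(v - 7*sqrt(2))*(v + 2*sqrt(2))*(v + 3*sqrt(2))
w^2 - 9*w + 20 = (w - 5)*(w - 4)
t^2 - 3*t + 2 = (t - 2)*(t - 1)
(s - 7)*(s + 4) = s^2 - 3*s - 28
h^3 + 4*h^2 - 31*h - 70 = (h - 5)*(h + 2)*(h + 7)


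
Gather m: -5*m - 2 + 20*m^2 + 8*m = 20*m^2 + 3*m - 2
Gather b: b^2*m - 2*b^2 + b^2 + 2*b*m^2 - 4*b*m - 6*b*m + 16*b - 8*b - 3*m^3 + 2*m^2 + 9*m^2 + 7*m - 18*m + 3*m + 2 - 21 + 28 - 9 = b^2*(m - 1) + b*(2*m^2 - 10*m + 8) - 3*m^3 + 11*m^2 - 8*m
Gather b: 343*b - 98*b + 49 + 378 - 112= 245*b + 315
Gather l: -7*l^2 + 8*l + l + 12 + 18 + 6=-7*l^2 + 9*l + 36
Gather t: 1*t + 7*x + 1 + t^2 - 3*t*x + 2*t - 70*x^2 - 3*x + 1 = t^2 + t*(3 - 3*x) - 70*x^2 + 4*x + 2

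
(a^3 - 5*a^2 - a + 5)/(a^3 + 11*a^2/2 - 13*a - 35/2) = 2*(a^2 - 6*a + 5)/(2*a^2 + 9*a - 35)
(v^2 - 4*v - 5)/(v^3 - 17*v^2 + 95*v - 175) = (v + 1)/(v^2 - 12*v + 35)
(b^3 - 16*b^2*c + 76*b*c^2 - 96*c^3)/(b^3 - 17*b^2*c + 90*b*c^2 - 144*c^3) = (b - 2*c)/(b - 3*c)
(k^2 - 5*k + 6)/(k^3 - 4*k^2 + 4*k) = (k - 3)/(k*(k - 2))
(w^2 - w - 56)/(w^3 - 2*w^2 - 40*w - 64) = (w + 7)/(w^2 + 6*w + 8)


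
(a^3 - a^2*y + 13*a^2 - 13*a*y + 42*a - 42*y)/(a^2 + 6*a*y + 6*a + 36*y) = (a^2 - a*y + 7*a - 7*y)/(a + 6*y)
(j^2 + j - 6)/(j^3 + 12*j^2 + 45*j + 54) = (j - 2)/(j^2 + 9*j + 18)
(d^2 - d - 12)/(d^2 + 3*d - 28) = (d + 3)/(d + 7)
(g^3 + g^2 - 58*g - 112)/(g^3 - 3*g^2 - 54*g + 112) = (g + 2)/(g - 2)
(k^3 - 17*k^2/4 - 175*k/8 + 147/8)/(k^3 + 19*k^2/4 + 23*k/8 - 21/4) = (k - 7)/(k + 2)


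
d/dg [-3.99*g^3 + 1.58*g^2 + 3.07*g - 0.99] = -11.97*g^2 + 3.16*g + 3.07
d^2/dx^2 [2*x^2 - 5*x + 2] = 4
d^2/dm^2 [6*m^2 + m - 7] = 12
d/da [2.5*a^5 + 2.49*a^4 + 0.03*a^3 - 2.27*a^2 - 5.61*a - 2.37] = 12.5*a^4 + 9.96*a^3 + 0.09*a^2 - 4.54*a - 5.61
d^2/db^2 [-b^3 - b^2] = -6*b - 2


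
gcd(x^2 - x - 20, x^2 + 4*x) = x + 4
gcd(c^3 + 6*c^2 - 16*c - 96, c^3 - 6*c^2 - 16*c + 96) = c^2 - 16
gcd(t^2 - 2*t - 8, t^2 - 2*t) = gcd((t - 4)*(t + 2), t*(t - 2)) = 1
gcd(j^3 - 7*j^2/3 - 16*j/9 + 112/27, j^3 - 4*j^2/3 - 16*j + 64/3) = j - 4/3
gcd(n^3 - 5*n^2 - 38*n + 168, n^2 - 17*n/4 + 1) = n - 4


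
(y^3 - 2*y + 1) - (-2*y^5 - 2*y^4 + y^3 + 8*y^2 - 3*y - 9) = 2*y^5 + 2*y^4 - 8*y^2 + y + 10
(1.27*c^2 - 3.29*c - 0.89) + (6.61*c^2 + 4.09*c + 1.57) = 7.88*c^2 + 0.8*c + 0.68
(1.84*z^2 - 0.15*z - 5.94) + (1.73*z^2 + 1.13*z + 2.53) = 3.57*z^2 + 0.98*z - 3.41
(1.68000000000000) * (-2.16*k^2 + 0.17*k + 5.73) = -3.6288*k^2 + 0.2856*k + 9.6264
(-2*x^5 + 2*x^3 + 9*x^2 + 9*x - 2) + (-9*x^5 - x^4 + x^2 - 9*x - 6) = -11*x^5 - x^4 + 2*x^3 + 10*x^2 - 8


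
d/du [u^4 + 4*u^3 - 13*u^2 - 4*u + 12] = 4*u^3 + 12*u^2 - 26*u - 4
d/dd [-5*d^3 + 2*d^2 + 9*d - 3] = -15*d^2 + 4*d + 9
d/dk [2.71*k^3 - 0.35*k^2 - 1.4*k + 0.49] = 8.13*k^2 - 0.7*k - 1.4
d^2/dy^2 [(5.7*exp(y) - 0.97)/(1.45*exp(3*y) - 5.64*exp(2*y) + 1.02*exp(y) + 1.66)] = (47.937*exp(6*y) - 158.198625*exp(5*y) + 234.85278*exp(4*y) - 271.858248*exp(3*y) + 357.947838*exp(2*y) - 46.98654*exp(y) + 17.349324)*exp(y)/(3.048625*exp(9*y) - 35.5743*exp(8*y) + 144.80541*exp(7*y) - 218.985054*exp(6*y) + 20.410236*exp(5*y) + 155.53908*exp(4*y) - 44.24982*exp(3*y) - 41.44356*exp(2*y) + 8.432136*exp(y) + 4.574296)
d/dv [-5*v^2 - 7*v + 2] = -10*v - 7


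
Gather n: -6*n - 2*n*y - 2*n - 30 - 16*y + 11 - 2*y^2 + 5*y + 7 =n*(-2*y - 8) - 2*y^2 - 11*y - 12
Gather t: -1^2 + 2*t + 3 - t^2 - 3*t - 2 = -t^2 - t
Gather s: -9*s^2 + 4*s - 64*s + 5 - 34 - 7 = -9*s^2 - 60*s - 36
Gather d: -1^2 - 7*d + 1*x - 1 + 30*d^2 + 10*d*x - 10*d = 30*d^2 + d*(10*x - 17) + x - 2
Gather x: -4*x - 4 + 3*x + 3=-x - 1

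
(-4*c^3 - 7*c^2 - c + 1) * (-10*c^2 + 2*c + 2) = 40*c^5 + 62*c^4 - 12*c^3 - 26*c^2 + 2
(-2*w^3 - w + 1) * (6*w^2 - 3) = -12*w^5 + 6*w^2 + 3*w - 3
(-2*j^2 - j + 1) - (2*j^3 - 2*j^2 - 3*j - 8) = -2*j^3 + 2*j + 9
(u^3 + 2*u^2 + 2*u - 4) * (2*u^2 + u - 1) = 2*u^5 + 5*u^4 + 5*u^3 - 8*u^2 - 6*u + 4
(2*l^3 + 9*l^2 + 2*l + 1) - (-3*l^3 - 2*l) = 5*l^3 + 9*l^2 + 4*l + 1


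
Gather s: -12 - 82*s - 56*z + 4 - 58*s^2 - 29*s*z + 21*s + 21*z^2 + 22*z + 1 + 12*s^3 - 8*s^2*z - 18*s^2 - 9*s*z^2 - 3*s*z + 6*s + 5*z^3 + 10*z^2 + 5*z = 12*s^3 + s^2*(-8*z - 76) + s*(-9*z^2 - 32*z - 55) + 5*z^3 + 31*z^2 - 29*z - 7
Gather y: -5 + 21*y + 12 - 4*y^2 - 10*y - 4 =-4*y^2 + 11*y + 3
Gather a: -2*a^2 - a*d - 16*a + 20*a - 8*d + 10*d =-2*a^2 + a*(4 - d) + 2*d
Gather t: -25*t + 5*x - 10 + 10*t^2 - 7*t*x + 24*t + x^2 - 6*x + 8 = 10*t^2 + t*(-7*x - 1) + x^2 - x - 2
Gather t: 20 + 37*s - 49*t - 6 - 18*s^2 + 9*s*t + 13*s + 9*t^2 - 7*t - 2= -18*s^2 + 50*s + 9*t^2 + t*(9*s - 56) + 12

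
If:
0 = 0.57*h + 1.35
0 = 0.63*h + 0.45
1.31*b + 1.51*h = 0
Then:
No Solution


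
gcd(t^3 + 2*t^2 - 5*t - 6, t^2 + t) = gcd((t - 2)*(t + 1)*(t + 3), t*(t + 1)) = t + 1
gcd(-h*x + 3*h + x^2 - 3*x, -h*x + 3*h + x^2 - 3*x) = -h*x + 3*h + x^2 - 3*x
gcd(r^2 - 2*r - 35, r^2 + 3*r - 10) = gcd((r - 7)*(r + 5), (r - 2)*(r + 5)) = r + 5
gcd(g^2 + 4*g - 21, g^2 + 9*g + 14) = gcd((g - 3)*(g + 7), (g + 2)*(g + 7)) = g + 7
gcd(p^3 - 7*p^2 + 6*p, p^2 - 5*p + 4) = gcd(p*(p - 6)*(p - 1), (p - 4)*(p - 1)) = p - 1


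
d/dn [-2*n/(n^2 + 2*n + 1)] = 2*(n - 1)/(n^3 + 3*n^2 + 3*n + 1)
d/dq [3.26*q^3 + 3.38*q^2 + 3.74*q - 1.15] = 9.78*q^2 + 6.76*q + 3.74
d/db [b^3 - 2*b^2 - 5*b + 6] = 3*b^2 - 4*b - 5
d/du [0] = 0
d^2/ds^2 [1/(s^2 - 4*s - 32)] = 2*(s^2 - 4*s - 4*(s - 2)^2 - 32)/(-s^2 + 4*s + 32)^3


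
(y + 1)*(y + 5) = y^2 + 6*y + 5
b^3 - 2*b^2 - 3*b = b*(b - 3)*(b + 1)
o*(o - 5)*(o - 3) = o^3 - 8*o^2 + 15*o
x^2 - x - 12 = (x - 4)*(x + 3)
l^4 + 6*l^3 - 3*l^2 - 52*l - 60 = (l - 3)*(l + 2)^2*(l + 5)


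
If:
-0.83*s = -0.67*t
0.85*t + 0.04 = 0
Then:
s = -0.04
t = -0.05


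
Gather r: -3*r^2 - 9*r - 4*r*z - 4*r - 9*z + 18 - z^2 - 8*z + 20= -3*r^2 + r*(-4*z - 13) - z^2 - 17*z + 38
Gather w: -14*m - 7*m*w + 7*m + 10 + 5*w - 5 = -7*m + w*(5 - 7*m) + 5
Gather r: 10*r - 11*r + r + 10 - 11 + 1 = 0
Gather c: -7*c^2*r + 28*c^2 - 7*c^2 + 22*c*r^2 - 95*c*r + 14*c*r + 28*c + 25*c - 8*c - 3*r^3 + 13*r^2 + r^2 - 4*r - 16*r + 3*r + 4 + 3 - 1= c^2*(21 - 7*r) + c*(22*r^2 - 81*r + 45) - 3*r^3 + 14*r^2 - 17*r + 6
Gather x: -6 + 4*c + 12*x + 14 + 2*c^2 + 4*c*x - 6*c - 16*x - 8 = 2*c^2 - 2*c + x*(4*c - 4)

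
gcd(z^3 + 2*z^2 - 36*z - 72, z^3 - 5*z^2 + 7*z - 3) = 1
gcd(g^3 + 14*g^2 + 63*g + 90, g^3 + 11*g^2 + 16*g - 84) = g + 6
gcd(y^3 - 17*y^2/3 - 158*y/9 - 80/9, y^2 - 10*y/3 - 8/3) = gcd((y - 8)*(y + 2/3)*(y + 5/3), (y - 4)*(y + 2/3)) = y + 2/3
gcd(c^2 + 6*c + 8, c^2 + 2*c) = c + 2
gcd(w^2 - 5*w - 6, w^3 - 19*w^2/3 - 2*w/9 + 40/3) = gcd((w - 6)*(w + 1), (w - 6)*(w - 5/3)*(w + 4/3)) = w - 6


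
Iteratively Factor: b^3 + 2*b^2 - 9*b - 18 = (b + 3)*(b^2 - b - 6) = (b - 3)*(b + 3)*(b + 2)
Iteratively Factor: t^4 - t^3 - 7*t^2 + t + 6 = (t + 2)*(t^3 - 3*t^2 - t + 3) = (t - 3)*(t + 2)*(t^2 - 1) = (t - 3)*(t + 1)*(t + 2)*(t - 1)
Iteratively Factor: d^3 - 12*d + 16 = (d - 2)*(d^2 + 2*d - 8) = (d - 2)^2*(d + 4)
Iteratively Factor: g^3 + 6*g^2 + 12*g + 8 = (g + 2)*(g^2 + 4*g + 4) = (g + 2)^2*(g + 2)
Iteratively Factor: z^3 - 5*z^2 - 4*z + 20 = (z + 2)*(z^2 - 7*z + 10) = (z - 2)*(z + 2)*(z - 5)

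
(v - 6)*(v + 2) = v^2 - 4*v - 12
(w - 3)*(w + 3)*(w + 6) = w^3 + 6*w^2 - 9*w - 54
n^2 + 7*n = n*(n + 7)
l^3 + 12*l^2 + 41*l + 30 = (l + 1)*(l + 5)*(l + 6)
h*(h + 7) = h^2 + 7*h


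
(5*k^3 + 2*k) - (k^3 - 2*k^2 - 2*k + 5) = 4*k^3 + 2*k^2 + 4*k - 5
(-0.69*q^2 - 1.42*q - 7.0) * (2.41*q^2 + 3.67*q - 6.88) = -1.6629*q^4 - 5.9545*q^3 - 17.3342*q^2 - 15.9204*q + 48.16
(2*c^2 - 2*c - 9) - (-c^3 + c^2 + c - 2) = c^3 + c^2 - 3*c - 7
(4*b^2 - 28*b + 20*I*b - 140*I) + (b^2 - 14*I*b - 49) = 5*b^2 - 28*b + 6*I*b - 49 - 140*I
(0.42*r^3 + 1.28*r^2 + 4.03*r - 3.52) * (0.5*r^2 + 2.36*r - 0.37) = 0.21*r^5 + 1.6312*r^4 + 4.8804*r^3 + 7.2772*r^2 - 9.7983*r + 1.3024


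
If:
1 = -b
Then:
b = -1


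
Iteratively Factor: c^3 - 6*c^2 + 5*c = (c - 5)*(c^2 - c) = (c - 5)*(c - 1)*(c)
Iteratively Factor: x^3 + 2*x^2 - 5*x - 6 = (x + 1)*(x^2 + x - 6) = (x - 2)*(x + 1)*(x + 3)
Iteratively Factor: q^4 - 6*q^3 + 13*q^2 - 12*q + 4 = (q - 2)*(q^3 - 4*q^2 + 5*q - 2) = (q - 2)^2*(q^2 - 2*q + 1) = (q - 2)^2*(q - 1)*(q - 1)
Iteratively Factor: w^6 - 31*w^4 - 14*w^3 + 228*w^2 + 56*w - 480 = (w + 2)*(w^5 - 2*w^4 - 27*w^3 + 40*w^2 + 148*w - 240) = (w - 2)*(w + 2)*(w^4 - 27*w^2 - 14*w + 120) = (w - 2)*(w + 2)*(w + 3)*(w^3 - 3*w^2 - 18*w + 40) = (w - 5)*(w - 2)*(w + 2)*(w + 3)*(w^2 + 2*w - 8) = (w - 5)*(w - 2)*(w + 2)*(w + 3)*(w + 4)*(w - 2)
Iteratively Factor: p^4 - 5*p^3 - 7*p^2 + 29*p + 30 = (p - 3)*(p^3 - 2*p^2 - 13*p - 10) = (p - 5)*(p - 3)*(p^2 + 3*p + 2) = (p - 5)*(p - 3)*(p + 1)*(p + 2)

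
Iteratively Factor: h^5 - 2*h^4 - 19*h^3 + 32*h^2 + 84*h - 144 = (h - 2)*(h^4 - 19*h^2 - 6*h + 72) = (h - 4)*(h - 2)*(h^3 + 4*h^2 - 3*h - 18) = (h - 4)*(h - 2)^2*(h^2 + 6*h + 9) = (h - 4)*(h - 2)^2*(h + 3)*(h + 3)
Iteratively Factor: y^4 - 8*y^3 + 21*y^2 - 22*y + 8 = (y - 4)*(y^3 - 4*y^2 + 5*y - 2) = (y - 4)*(y - 1)*(y^2 - 3*y + 2) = (y - 4)*(y - 2)*(y - 1)*(y - 1)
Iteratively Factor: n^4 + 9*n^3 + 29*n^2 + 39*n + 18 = (n + 1)*(n^3 + 8*n^2 + 21*n + 18) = (n + 1)*(n + 2)*(n^2 + 6*n + 9) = (n + 1)*(n + 2)*(n + 3)*(n + 3)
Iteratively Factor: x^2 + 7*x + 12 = (x + 3)*(x + 4)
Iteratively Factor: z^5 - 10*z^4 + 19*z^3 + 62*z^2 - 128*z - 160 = (z - 4)*(z^4 - 6*z^3 - 5*z^2 + 42*z + 40) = (z - 5)*(z - 4)*(z^3 - z^2 - 10*z - 8) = (z - 5)*(z - 4)*(z + 2)*(z^2 - 3*z - 4) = (z - 5)*(z - 4)*(z + 1)*(z + 2)*(z - 4)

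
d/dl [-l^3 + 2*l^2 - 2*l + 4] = -3*l^2 + 4*l - 2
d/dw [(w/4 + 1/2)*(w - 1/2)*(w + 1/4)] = 3*w^2/4 + 7*w/8 - 5/32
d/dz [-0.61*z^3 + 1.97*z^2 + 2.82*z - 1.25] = -1.83*z^2 + 3.94*z + 2.82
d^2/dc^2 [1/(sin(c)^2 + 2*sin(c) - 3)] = (6*sin(c) - 4*cos(c)^2 + 18)*cos(c)^2/(sin(c)^2 + 2*sin(c) - 3)^3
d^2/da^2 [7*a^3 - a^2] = 42*a - 2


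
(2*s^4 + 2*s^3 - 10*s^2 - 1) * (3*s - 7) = 6*s^5 - 8*s^4 - 44*s^3 + 70*s^2 - 3*s + 7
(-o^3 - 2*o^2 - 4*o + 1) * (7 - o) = o^4 - 5*o^3 - 10*o^2 - 29*o + 7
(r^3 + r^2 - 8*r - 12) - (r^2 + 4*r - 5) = r^3 - 12*r - 7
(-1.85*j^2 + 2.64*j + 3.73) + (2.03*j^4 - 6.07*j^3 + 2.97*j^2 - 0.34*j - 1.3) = 2.03*j^4 - 6.07*j^3 + 1.12*j^2 + 2.3*j + 2.43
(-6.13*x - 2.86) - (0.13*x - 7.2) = 4.34 - 6.26*x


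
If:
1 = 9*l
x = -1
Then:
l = 1/9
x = -1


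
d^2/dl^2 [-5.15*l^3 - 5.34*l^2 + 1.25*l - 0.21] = -30.9*l - 10.68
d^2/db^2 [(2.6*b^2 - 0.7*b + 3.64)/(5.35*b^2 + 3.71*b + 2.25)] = (-143.2837*b^3 + 437.3304*b^2 + 484.04874*b + 50.581148)/(153.130375*b^6 + 318.568425*b^5 + 414.11568*b^4 + 319.019561*b^3 + 174.1608*b^2 + 56.345625*b + 11.390625)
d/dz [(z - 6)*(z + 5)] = 2*z - 1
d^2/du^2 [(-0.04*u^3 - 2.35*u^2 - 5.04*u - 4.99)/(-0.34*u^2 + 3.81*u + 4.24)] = (-6.93889390390723e-18*u^5 - 2.22044604925031e-16*u^4 + 8.530244*u^3 + 27.66468*u^2 + 9.12433200000005*u + 80.916214)/(0.039304*u^6 - 1.321308*u^5 + 13.33599*u^4 - 22.351365*u^3 - 166.30764*u^2 - 205.483968*u - 76.225024)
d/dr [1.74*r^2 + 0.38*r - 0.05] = 3.48*r + 0.38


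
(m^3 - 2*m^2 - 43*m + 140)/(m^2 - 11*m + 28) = (m^2 + 2*m - 35)/(m - 7)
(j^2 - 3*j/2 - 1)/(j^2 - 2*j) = (j + 1/2)/j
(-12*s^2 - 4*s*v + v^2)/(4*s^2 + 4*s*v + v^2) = (-6*s + v)/(2*s + v)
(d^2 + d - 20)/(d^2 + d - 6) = (d^2 + d - 20)/(d^2 + d - 6)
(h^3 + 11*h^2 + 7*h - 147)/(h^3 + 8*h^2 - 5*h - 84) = (h + 7)/(h + 4)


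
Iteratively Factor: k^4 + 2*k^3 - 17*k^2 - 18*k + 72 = (k + 4)*(k^3 - 2*k^2 - 9*k + 18) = (k + 3)*(k + 4)*(k^2 - 5*k + 6) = (k - 2)*(k + 3)*(k + 4)*(k - 3)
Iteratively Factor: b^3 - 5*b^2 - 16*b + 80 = (b - 5)*(b^2 - 16) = (b - 5)*(b - 4)*(b + 4)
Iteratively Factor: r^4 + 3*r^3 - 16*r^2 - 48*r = (r)*(r^3 + 3*r^2 - 16*r - 48) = r*(r - 4)*(r^2 + 7*r + 12) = r*(r - 4)*(r + 4)*(r + 3)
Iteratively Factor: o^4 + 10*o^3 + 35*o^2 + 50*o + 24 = (o + 4)*(o^3 + 6*o^2 + 11*o + 6) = (o + 2)*(o + 4)*(o^2 + 4*o + 3) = (o + 1)*(o + 2)*(o + 4)*(o + 3)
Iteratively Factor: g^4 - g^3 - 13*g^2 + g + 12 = (g + 3)*(g^3 - 4*g^2 - g + 4) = (g - 4)*(g + 3)*(g^2 - 1) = (g - 4)*(g + 1)*(g + 3)*(g - 1)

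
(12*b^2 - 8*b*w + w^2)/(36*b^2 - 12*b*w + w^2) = (-2*b + w)/(-6*b + w)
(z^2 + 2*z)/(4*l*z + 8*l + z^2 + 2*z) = z/(4*l + z)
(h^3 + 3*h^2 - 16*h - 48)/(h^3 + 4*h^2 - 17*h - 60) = (h + 4)/(h + 5)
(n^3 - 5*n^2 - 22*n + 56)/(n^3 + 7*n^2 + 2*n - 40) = (n - 7)/(n + 5)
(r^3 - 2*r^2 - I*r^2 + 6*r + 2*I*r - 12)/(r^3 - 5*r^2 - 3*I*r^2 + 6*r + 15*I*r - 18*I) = (r + 2*I)/(r - 3)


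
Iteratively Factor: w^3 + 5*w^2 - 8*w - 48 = (w + 4)*(w^2 + w - 12) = (w + 4)^2*(w - 3)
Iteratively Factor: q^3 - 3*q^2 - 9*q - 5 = (q + 1)*(q^2 - 4*q - 5) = (q + 1)^2*(q - 5)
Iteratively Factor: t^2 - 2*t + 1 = (t - 1)*(t - 1)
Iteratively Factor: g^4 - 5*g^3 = (g - 5)*(g^3) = g*(g - 5)*(g^2) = g^2*(g - 5)*(g)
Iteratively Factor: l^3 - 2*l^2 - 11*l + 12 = (l + 3)*(l^2 - 5*l + 4) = (l - 1)*(l + 3)*(l - 4)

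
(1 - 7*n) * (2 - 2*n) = 14*n^2 - 16*n + 2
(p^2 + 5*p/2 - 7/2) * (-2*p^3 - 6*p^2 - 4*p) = -2*p^5 - 11*p^4 - 12*p^3 + 11*p^2 + 14*p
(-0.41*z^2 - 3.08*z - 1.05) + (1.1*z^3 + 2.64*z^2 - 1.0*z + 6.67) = 1.1*z^3 + 2.23*z^2 - 4.08*z + 5.62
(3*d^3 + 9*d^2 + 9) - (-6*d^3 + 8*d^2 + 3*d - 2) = 9*d^3 + d^2 - 3*d + 11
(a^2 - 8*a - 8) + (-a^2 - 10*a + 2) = -18*a - 6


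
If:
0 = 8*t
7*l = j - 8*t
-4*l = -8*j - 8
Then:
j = -14/13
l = -2/13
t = 0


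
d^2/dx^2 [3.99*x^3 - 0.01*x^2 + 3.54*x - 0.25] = 23.94*x - 0.02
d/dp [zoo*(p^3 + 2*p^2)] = zoo*p*(p + 1)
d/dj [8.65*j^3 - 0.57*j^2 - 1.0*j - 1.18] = 25.95*j^2 - 1.14*j - 1.0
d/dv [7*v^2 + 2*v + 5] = 14*v + 2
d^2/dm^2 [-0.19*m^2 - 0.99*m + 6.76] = -0.380000000000000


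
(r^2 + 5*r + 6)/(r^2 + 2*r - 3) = (r + 2)/(r - 1)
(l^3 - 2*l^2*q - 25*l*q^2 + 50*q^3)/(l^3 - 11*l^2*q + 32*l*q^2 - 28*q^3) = (l^2 - 25*q^2)/(l^2 - 9*l*q + 14*q^2)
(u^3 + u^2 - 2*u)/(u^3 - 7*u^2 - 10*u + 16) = u/(u - 8)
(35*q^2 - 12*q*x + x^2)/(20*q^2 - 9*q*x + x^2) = (-7*q + x)/(-4*q + x)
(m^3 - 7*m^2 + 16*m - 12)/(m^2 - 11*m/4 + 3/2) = 4*(m^2 - 5*m + 6)/(4*m - 3)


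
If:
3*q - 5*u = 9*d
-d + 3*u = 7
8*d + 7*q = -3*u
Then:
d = -308/305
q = 91/305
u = 609/305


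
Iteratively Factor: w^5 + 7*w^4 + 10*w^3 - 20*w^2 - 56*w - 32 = (w - 2)*(w^4 + 9*w^3 + 28*w^2 + 36*w + 16) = (w - 2)*(w + 2)*(w^3 + 7*w^2 + 14*w + 8) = (w - 2)*(w + 1)*(w + 2)*(w^2 + 6*w + 8) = (w - 2)*(w + 1)*(w + 2)*(w + 4)*(w + 2)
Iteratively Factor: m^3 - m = (m)*(m^2 - 1) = m*(m + 1)*(m - 1)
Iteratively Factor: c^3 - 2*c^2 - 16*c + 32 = (c + 4)*(c^2 - 6*c + 8) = (c - 2)*(c + 4)*(c - 4)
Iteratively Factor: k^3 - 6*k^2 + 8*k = (k - 4)*(k^2 - 2*k) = (k - 4)*(k - 2)*(k)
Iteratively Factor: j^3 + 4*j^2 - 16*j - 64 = (j + 4)*(j^2 - 16) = (j - 4)*(j + 4)*(j + 4)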